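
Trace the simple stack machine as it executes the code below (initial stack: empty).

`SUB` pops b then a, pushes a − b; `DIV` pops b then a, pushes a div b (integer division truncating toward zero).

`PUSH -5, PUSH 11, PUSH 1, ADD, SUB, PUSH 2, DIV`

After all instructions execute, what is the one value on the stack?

-8

PUSH -5 : [-5]
PUSH 11 : [-5, 11]
PUSH 1  : [-5, 11, 1]
ADD     : [-5, 12]
SUB     : [-17]
PUSH 2  : [-17, 2]
DIV     : [-8]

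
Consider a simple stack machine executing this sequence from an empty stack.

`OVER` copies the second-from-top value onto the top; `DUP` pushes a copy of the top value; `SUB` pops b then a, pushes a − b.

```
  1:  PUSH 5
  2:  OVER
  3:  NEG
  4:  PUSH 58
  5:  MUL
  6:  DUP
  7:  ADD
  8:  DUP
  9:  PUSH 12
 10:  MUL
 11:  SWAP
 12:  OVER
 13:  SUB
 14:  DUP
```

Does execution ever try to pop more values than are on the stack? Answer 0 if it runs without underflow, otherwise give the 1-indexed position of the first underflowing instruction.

2

PUSH 5 -> [5]
OVER  — needs 2 operands, stack has 1 → underflow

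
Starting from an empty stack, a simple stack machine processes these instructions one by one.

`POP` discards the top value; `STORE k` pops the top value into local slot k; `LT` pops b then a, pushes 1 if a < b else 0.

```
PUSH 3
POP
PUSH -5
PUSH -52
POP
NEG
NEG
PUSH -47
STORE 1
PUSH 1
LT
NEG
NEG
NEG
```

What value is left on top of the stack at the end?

-1

PUSH 3   -> 3
POP      -> (empty)
PUSH -5  -> -5
PUSH -52 -> -5 -52
POP      -> -5
NEG      -> 5
NEG      -> -5
PUSH -47 -> -5 -47
STORE 1  -> -5
PUSH 1   -> -5 1
LT       -> 1
NEG      -> -1
NEG      -> 1
NEG      -> -1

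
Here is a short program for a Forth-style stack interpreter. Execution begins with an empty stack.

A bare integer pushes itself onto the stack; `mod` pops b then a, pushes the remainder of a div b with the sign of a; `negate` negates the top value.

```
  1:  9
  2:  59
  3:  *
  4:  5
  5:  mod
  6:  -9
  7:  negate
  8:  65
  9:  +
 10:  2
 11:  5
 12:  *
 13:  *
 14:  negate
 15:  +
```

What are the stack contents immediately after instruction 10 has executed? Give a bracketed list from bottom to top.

[1, 74, 2]

9       [9]
59      [9, 59]
*       [531]
5       [531, 5]
mod     [1]
-9      [1, -9]
negate  [1, 9]
65      [1, 9, 65]
+       [1, 74]
2       [1, 74, 2]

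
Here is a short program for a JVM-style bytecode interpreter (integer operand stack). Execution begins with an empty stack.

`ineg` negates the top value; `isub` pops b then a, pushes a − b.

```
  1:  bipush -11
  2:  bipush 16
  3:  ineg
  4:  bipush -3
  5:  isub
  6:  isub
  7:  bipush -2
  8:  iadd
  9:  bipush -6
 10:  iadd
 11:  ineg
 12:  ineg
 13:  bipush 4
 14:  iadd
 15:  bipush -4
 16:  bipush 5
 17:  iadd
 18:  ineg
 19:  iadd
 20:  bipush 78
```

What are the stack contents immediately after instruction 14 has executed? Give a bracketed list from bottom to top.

[-2]

bipush -11 → [-11]
bipush 16  → [-11, 16]
ineg       → [-11, -16]
bipush -3  → [-11, -16, -3]
isub       → [-11, -13]
isub       → [2]
bipush -2  → [2, -2]
iadd       → [0]
bipush -6  → [0, -6]
iadd       → [-6]
ineg       → [6]
ineg       → [-6]
bipush 4   → [-6, 4]
iadd       → [-2]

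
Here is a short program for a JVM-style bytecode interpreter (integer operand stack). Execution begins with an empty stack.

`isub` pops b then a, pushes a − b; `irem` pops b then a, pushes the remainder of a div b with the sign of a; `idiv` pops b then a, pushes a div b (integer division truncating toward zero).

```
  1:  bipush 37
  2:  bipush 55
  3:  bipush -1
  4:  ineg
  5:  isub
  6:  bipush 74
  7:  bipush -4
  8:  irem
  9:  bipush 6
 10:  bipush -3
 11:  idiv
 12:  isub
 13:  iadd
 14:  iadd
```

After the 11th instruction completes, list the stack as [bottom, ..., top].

bipush 37 : 37
bipush 55 : 37 55
bipush -1 : 37 55 -1
ineg      : 37 55 1
isub      : 37 54
bipush 74 : 37 54 74
bipush -4 : 37 54 74 -4
irem      : 37 54 2
bipush 6  : 37 54 2 6
bipush -3 : 37 54 2 6 -3
idiv      : 37 54 2 -2

[37, 54, 2, -2]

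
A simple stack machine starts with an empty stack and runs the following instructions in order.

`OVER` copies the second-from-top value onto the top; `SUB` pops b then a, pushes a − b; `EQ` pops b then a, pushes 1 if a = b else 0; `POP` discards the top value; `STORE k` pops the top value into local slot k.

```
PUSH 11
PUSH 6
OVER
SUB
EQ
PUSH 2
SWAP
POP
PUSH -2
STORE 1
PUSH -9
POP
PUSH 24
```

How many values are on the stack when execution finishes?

2

PUSH 11  11
PUSH 6   11 6
OVER     11 6 11
SUB      11 -5
EQ       0
PUSH 2   0 2
SWAP     2 0
POP      2
PUSH -2  2 -2
STORE 1  2
PUSH -9  2 -9
POP      2
PUSH 24  2 24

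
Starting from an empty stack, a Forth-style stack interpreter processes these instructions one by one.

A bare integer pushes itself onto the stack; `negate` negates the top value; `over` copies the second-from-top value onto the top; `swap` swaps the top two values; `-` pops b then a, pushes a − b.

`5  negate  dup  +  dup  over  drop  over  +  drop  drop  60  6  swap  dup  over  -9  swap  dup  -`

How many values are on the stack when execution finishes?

5       [5]
negate  [-5]
dup     [-5, -5]
+       [-10]
dup     [-10, -10]
over    [-10, -10, -10]
drop    [-10, -10]
over    [-10, -10, -10]
+       [-10, -20]
drop    [-10]
drop    []
60      [60]
6       [60, 6]
swap    [6, 60]
dup     [6, 60, 60]
over    [6, 60, 60, 60]
-9      [6, 60, 60, 60, -9]
swap    [6, 60, 60, -9, 60]
dup     [6, 60, 60, -9, 60, 60]
-       [6, 60, 60, -9, 0]

5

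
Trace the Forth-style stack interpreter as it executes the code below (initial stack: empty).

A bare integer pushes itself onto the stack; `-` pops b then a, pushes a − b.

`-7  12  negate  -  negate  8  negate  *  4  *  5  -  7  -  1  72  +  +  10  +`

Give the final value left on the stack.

-7     : [-7]
12     : [-7, 12]
negate : [-7, -12]
-      : [5]
negate : [-5]
8      : [-5, 8]
negate : [-5, -8]
*      : [40]
4      : [40, 4]
*      : [160]
5      : [160, 5]
-      : [155]
7      : [155, 7]
-      : [148]
1      : [148, 1]
72     : [148, 1, 72]
+      : [148, 73]
+      : [221]
10     : [221, 10]
+      : [231]

231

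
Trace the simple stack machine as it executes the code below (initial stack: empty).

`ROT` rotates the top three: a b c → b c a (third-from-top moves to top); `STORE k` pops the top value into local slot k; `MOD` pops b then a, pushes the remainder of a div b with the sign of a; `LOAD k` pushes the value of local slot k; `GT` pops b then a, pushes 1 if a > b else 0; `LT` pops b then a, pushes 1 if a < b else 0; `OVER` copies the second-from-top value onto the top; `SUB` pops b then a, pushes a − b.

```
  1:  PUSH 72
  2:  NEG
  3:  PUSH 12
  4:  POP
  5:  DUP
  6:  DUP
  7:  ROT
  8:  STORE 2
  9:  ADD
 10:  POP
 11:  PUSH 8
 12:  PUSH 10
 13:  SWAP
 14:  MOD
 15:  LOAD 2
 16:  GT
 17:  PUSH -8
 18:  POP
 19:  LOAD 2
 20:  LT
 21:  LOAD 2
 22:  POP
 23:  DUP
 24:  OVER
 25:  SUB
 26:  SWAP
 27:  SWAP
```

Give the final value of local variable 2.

-72

PUSH 72  [72]
NEG      [-72]
PUSH 12  [-72, 12]
POP      [-72]
DUP      [-72, -72]
DUP      [-72, -72, -72]
ROT      [-72, -72, -72]
STORE 2  [-72, -72]
ADD      [-144]
POP      []
PUSH 8   [8]
PUSH 10  [8, 10]
SWAP     [10, 8]
MOD      [2]
LOAD 2   [2, -72]
GT       [1]
PUSH -8  [1, -8]
POP      [1]
LOAD 2   [1, -72]
LT       [0]
LOAD 2   [0, -72]
POP      [0]
DUP      [0, 0]
OVER     [0, 0, 0]
SUB      [0, 0]
SWAP     [0, 0]
SWAP     [0, 0]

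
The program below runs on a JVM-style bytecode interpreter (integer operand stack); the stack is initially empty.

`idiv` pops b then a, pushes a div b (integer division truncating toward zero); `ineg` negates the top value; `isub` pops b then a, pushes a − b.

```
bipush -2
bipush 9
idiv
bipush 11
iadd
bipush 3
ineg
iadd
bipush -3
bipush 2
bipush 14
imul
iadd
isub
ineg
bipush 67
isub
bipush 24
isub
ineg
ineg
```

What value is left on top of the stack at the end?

-74

bipush -2 -> -2
bipush 9  -> -2 9
idiv      -> 0
bipush 11 -> 0 11
iadd      -> 11
bipush 3  -> 11 3
ineg      -> 11 -3
iadd      -> 8
bipush -3 -> 8 -3
bipush 2  -> 8 -3 2
bipush 14 -> 8 -3 2 14
imul      -> 8 -3 28
iadd      -> 8 25
isub      -> -17
ineg      -> 17
bipush 67 -> 17 67
isub      -> -50
bipush 24 -> -50 24
isub      -> -74
ineg      -> 74
ineg      -> -74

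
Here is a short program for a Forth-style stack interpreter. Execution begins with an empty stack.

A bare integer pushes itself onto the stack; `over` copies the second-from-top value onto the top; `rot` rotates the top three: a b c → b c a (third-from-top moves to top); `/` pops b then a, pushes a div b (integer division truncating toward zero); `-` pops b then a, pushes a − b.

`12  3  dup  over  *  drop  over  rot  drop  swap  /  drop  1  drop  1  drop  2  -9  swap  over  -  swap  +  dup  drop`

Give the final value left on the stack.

2

12   → [12]
3    → [12, 3]
dup  → [12, 3, 3]
over → [12, 3, 3, 3]
*    → [12, 3, 9]
drop → [12, 3]
over → [12, 3, 12]
rot  → [3, 12, 12]
drop → [3, 12]
swap → [12, 3]
/    → [4]
drop → []
1    → [1]
drop → []
1    → [1]
drop → []
2    → [2]
-9   → [2, -9]
swap → [-9, 2]
over → [-9, 2, -9]
-    → [-9, 11]
swap → [11, -9]
+    → [2]
dup  → [2, 2]
drop → [2]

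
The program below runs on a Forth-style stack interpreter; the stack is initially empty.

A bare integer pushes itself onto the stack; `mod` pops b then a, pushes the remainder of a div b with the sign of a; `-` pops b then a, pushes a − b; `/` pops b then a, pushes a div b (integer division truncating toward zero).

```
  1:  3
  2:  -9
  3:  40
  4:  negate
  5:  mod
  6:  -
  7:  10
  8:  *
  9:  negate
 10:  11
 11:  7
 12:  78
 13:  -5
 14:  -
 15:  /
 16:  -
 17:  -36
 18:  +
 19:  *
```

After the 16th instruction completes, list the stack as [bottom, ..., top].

3       [3]
-9      [3, -9]
40      [3, -9, 40]
negate  [3, -9, -40]
mod     [3, -9]
-       [12]
10      [12, 10]
*       [120]
negate  [-120]
11      [-120, 11]
7       [-120, 11, 7]
78      [-120, 11, 7, 78]
-5      [-120, 11, 7, 78, -5]
-       [-120, 11, 7, 83]
/       [-120, 11, 0]
-       [-120, 11]

[-120, 11]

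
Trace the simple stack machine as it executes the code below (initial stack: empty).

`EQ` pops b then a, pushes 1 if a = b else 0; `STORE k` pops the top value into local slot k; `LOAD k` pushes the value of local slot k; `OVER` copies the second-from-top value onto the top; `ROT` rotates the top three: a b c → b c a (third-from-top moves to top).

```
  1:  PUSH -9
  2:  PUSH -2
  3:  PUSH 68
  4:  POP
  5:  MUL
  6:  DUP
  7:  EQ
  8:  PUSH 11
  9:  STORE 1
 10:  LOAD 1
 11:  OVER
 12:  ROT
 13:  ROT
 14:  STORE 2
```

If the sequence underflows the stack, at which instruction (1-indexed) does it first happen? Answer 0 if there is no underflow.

PUSH -9 -> -9
PUSH -2 -> -9 -2
PUSH 68 -> -9 -2 68
POP     -> -9 -2
MUL     -> 18
DUP     -> 18 18
EQ      -> 1
PUSH 11 -> 1 11
STORE 1 -> 1
LOAD 1  -> 1 11
OVER    -> 1 11 1
ROT     -> 11 1 1
ROT     -> 1 1 11
STORE 2 -> 1 1

0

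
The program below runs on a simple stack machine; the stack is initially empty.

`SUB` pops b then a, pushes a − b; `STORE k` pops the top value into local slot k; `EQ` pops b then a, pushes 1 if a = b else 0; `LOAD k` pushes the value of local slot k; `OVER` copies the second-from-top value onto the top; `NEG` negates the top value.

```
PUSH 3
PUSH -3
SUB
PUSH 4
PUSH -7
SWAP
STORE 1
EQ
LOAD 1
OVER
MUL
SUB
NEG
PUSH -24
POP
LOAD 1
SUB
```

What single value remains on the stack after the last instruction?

-4

PUSH 3   -> 3
PUSH -3  -> 3 -3
SUB      -> 6
PUSH 4   -> 6 4
PUSH -7  -> 6 4 -7
SWAP     -> 6 -7 4
STORE 1  -> 6 -7
EQ       -> 0
LOAD 1   -> 0 4
OVER     -> 0 4 0
MUL      -> 0 0
SUB      -> 0
NEG      -> 0
PUSH -24 -> 0 -24
POP      -> 0
LOAD 1   -> 0 4
SUB      -> -4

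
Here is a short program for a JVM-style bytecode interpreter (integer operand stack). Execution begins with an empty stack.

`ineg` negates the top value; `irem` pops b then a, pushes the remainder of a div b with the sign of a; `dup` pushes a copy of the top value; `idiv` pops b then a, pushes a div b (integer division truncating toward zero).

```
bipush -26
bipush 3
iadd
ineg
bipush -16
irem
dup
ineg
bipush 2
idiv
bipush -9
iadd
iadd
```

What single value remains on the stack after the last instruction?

bipush -26 → [-26]
bipush 3   → [-26, 3]
iadd       → [-23]
ineg       → [23]
bipush -16 → [23, -16]
irem       → [7]
dup        → [7, 7]
ineg       → [7, -7]
bipush 2   → [7, -7, 2]
idiv       → [7, -3]
bipush -9  → [7, -3, -9]
iadd       → [7, -12]
iadd       → [-5]

-5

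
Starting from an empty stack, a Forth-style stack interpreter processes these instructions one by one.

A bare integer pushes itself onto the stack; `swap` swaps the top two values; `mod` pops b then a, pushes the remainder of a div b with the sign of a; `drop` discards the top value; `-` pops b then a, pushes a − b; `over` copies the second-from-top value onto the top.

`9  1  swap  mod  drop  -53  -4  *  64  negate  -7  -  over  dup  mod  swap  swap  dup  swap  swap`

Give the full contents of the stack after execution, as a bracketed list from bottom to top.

9       9
1       9 1
swap    1 9
mod     1
drop    (empty)
-53     -53
-4      -53 -4
*       212
64      212 64
negate  212 -64
-7      212 -64 -7
-       212 -57
over    212 -57 212
dup     212 -57 212 212
mod     212 -57 0
swap    212 0 -57
swap    212 -57 0
dup     212 -57 0 0
swap    212 -57 0 0
swap    212 -57 0 0

[212, -57, 0, 0]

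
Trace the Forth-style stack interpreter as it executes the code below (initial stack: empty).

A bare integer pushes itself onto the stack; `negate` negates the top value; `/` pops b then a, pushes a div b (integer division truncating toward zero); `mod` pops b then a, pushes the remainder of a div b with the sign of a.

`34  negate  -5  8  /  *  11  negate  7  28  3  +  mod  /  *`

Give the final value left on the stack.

0

34     : [34]
negate : [-34]
-5     : [-34, -5]
8      : [-34, -5, 8]
/      : [-34, 0]
*      : [0]
11     : [0, 11]
negate : [0, -11]
7      : [0, -11, 7]
28     : [0, -11, 7, 28]
3      : [0, -11, 7, 28, 3]
+      : [0, -11, 7, 31]
mod    : [0, -11, 7]
/      : [0, -1]
*      : [0]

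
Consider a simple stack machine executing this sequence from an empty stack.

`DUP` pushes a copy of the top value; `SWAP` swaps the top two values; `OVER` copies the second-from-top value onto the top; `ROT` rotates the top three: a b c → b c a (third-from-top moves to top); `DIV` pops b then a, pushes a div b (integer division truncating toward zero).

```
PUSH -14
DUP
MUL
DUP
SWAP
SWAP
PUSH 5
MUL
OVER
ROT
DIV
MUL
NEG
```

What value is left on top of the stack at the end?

-980

PUSH -14 → [-14]
DUP      → [-14, -14]
MUL      → [196]
DUP      → [196, 196]
SWAP     → [196, 196]
SWAP     → [196, 196]
PUSH 5   → [196, 196, 5]
MUL      → [196, 980]
OVER     → [196, 980, 196]
ROT      → [980, 196, 196]
DIV      → [980, 1]
MUL      → [980]
NEG      → [-980]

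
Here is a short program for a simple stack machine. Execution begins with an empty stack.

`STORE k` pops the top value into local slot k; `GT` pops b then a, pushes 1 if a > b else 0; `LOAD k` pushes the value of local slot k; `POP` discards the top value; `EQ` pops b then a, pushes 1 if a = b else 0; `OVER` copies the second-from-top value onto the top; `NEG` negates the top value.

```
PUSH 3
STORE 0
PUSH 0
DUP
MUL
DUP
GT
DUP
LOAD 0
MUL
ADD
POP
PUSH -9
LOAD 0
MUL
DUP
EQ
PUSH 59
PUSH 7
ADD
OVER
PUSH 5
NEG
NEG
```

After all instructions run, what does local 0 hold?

PUSH 3   [3]
STORE 0  []
PUSH 0   [0]
DUP      [0, 0]
MUL      [0]
DUP      [0, 0]
GT       [0]
DUP      [0, 0]
LOAD 0   [0, 0, 3]
MUL      [0, 0]
ADD      [0]
POP      []
PUSH -9  [-9]
LOAD 0   [-9, 3]
MUL      [-27]
DUP      [-27, -27]
EQ       [1]
PUSH 59  [1, 59]
PUSH 7   [1, 59, 7]
ADD      [1, 66]
OVER     [1, 66, 1]
PUSH 5   [1, 66, 1, 5]
NEG      [1, 66, 1, -5]
NEG      [1, 66, 1, 5]

3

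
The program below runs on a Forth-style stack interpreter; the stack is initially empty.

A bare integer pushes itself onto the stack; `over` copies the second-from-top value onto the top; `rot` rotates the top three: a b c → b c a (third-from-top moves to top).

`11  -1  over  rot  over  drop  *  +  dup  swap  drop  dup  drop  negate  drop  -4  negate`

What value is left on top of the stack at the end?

4

11      [11]
-1      [11, -1]
over    [11, -1, 11]
rot     [-1, 11, 11]
over    [-1, 11, 11, 11]
drop    [-1, 11, 11]
*       [-1, 121]
+       [120]
dup     [120, 120]
swap    [120, 120]
drop    [120]
dup     [120, 120]
drop    [120]
negate  [-120]
drop    []
-4      [-4]
negate  [4]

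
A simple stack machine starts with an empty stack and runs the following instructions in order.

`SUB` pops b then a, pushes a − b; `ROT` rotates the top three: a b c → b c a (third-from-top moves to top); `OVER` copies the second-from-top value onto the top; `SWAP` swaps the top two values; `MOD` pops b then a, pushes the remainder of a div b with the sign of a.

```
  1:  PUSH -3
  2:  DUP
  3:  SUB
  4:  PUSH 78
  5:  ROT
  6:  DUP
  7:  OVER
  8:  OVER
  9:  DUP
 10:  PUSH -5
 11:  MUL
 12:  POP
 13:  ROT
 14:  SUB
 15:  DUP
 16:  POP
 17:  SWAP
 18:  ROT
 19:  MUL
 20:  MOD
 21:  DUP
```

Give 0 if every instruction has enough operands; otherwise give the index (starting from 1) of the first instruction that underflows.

5

PUSH -3  -3
DUP      -3 -3
SUB      0
PUSH 78  0 78
ROT  — needs 3 operands, stack has 2 → underflow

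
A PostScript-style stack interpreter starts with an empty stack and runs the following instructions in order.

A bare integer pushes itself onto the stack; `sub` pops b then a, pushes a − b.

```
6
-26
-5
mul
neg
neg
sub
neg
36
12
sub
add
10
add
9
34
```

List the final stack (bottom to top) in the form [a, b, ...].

[158, 9, 34]

6   : 6
-26 : 6 -26
-5  : 6 -26 -5
mul : 6 130
neg : 6 -130
neg : 6 130
sub : -124
neg : 124
36  : 124 36
12  : 124 36 12
sub : 124 24
add : 148
10  : 148 10
add : 158
9   : 158 9
34  : 158 9 34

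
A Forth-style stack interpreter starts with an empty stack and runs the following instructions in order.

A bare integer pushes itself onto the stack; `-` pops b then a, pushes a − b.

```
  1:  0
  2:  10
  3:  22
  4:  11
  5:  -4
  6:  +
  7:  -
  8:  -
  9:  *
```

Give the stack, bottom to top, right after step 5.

[0, 10, 22, 11, -4]

0  : 0
10 : 0 10
22 : 0 10 22
11 : 0 10 22 11
-4 : 0 10 22 11 -4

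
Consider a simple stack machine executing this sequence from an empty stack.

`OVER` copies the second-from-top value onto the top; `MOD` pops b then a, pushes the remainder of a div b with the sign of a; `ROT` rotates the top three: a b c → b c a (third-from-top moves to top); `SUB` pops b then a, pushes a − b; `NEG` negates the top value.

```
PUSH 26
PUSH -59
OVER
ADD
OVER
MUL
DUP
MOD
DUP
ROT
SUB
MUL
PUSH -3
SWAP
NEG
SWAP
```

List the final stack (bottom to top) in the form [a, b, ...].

[0, -3]

PUSH 26  : [26]
PUSH -59 : [26, -59]
OVER     : [26, -59, 26]
ADD      : [26, -33]
OVER     : [26, -33, 26]
MUL      : [26, -858]
DUP      : [26, -858, -858]
MOD      : [26, 0]
DUP      : [26, 0, 0]
ROT      : [0, 0, 26]
SUB      : [0, -26]
MUL      : [0]
PUSH -3  : [0, -3]
SWAP     : [-3, 0]
NEG      : [-3, 0]
SWAP     : [0, -3]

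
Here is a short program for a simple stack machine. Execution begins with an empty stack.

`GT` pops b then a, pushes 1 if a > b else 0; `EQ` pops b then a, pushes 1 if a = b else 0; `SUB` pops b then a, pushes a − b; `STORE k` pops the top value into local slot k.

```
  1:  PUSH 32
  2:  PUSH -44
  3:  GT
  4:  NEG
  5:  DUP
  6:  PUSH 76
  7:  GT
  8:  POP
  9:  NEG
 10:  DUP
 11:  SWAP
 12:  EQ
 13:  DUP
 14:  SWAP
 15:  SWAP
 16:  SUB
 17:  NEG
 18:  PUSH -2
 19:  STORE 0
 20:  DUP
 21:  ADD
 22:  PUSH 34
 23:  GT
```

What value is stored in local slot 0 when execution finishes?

-2

PUSH 32   [32]
PUSH -44  [32, -44]
GT        [1]
NEG       [-1]
DUP       [-1, -1]
PUSH 76   [-1, -1, 76]
GT        [-1, 0]
POP       [-1]
NEG       [1]
DUP       [1, 1]
SWAP      [1, 1]
EQ        [1]
DUP       [1, 1]
SWAP      [1, 1]
SWAP      [1, 1]
SUB       [0]
NEG       [0]
PUSH -2   [0, -2]
STORE 0   [0]
DUP       [0, 0]
ADD       [0]
PUSH 34   [0, 34]
GT        [0]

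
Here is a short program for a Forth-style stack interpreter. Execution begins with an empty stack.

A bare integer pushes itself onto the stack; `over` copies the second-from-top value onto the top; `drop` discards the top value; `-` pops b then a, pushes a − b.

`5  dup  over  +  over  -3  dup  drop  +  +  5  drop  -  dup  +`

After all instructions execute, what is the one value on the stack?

5    → 5
dup  → 5 5
over → 5 5 5
+    → 5 10
over → 5 10 5
-3   → 5 10 5 -3
dup  → 5 10 5 -3 -3
drop → 5 10 5 -3
+    → 5 10 2
+    → 5 12
5    → 5 12 5
drop → 5 12
-    → -7
dup  → -7 -7
+    → -14

-14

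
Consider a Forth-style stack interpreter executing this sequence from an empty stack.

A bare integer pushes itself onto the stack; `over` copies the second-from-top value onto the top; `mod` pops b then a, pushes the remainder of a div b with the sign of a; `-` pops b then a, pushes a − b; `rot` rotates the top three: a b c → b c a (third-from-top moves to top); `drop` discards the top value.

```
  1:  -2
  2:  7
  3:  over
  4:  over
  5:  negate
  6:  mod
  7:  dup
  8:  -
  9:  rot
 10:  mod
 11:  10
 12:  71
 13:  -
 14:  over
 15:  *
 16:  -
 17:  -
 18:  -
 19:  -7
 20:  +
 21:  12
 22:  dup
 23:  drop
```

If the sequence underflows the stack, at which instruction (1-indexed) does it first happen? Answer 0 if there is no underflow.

-2      [-2]
7       [-2, 7]
over    [-2, 7, -2]
over    [-2, 7, -2, 7]
negate  [-2, 7, -2, -7]
mod     [-2, 7, -2]
dup     [-2, 7, -2, -2]
-       [-2, 7, 0]
rot     [7, 0, -2]
mod     [7, 0]
10      [7, 0, 10]
71      [7, 0, 10, 71]
-       [7, 0, -61]
over    [7, 0, -61, 0]
*       [7, 0, 0]
-       [7, 0]
-       [7]
-  — needs 2 operands, stack has 1 → underflow

18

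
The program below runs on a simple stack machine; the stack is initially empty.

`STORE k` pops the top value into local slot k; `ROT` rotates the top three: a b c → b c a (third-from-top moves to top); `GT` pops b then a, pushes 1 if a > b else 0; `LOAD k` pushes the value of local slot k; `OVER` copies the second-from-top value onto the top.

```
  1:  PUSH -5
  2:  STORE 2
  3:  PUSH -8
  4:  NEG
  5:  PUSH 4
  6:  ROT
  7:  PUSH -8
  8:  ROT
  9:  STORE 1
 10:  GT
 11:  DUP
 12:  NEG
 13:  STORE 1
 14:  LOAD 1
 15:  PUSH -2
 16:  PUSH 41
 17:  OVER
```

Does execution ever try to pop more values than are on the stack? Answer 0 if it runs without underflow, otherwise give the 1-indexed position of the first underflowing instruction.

6

PUSH -5 : [-5]
STORE 2 : []
PUSH -8 : [-8]
NEG     : [8]
PUSH 4  : [8, 4]
ROT  — needs 3 operands, stack has 2 → underflow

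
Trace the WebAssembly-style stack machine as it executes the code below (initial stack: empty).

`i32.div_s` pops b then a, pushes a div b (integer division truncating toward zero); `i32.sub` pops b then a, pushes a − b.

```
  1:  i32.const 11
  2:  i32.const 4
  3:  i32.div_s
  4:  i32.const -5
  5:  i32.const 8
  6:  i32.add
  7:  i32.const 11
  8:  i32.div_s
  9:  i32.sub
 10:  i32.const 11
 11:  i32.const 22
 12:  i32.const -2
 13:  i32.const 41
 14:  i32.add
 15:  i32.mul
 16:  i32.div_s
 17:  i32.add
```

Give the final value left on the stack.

i32.const 11  11
i32.const 4   11 4
i32.div_s     2
i32.const -5  2 -5
i32.const 8   2 -5 8
i32.add       2 3
i32.const 11  2 3 11
i32.div_s     2 0
i32.sub       2
i32.const 11  2 11
i32.const 22  2 11 22
i32.const -2  2 11 22 -2
i32.const 41  2 11 22 -2 41
i32.add       2 11 22 39
i32.mul       2 11 858
i32.div_s     2 0
i32.add       2

2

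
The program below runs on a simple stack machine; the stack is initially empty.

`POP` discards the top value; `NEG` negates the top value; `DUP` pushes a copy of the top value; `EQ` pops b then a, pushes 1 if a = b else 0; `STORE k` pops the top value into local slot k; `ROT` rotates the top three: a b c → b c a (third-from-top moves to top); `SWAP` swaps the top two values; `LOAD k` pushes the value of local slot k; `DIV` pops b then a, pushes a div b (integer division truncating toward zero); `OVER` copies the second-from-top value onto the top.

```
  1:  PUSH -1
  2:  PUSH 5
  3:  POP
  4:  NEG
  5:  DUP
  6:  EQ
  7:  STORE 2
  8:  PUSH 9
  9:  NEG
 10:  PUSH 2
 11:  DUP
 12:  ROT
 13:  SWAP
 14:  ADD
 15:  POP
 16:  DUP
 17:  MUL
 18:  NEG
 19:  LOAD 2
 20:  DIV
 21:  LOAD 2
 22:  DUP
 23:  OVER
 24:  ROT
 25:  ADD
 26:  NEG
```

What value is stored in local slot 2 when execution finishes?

PUSH -1 → [-1]
PUSH 5  → [-1, 5]
POP     → [-1]
NEG     → [1]
DUP     → [1, 1]
EQ      → [1]
STORE 2 → []
PUSH 9  → [9]
NEG     → [-9]
PUSH 2  → [-9, 2]
DUP     → [-9, 2, 2]
ROT     → [2, 2, -9]
SWAP    → [2, -9, 2]
ADD     → [2, -7]
POP     → [2]
DUP     → [2, 2]
MUL     → [4]
NEG     → [-4]
LOAD 2  → [-4, 1]
DIV     → [-4]
LOAD 2  → [-4, 1]
DUP     → [-4, 1, 1]
OVER    → [-4, 1, 1, 1]
ROT     → [-4, 1, 1, 1]
ADD     → [-4, 1, 2]
NEG     → [-4, 1, -2]

1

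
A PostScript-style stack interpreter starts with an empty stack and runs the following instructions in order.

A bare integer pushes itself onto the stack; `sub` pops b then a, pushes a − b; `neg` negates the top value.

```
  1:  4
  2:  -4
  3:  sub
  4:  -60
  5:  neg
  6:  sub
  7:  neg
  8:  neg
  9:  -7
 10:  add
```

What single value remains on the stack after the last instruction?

-59

4    [4]
-4   [4, -4]
sub  [8]
-60  [8, -60]
neg  [8, 60]
sub  [-52]
neg  [52]
neg  [-52]
-7   [-52, -7]
add  [-59]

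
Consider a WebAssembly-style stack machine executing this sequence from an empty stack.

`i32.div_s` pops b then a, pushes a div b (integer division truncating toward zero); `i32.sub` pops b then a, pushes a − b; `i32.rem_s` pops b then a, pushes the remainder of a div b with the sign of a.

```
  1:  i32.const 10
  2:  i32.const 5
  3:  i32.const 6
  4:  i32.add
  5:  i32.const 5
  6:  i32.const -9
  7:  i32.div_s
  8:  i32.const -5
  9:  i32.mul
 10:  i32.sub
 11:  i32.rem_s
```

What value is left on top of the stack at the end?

i32.const 10 : 10
i32.const 5  : 10 5
i32.const 6  : 10 5 6
i32.add      : 10 11
i32.const 5  : 10 11 5
i32.const -9 : 10 11 5 -9
i32.div_s    : 10 11 0
i32.const -5 : 10 11 0 -5
i32.mul      : 10 11 0
i32.sub      : 10 11
i32.rem_s    : 10

10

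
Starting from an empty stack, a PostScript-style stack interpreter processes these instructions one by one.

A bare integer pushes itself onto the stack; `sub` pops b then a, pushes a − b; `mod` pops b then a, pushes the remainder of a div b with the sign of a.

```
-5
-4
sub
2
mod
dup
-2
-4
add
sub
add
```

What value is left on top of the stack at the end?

-5  → [-5]
-4  → [-5, -4]
sub → [-1]
2   → [-1, 2]
mod → [-1]
dup → [-1, -1]
-2  → [-1, -1, -2]
-4  → [-1, -1, -2, -4]
add → [-1, -1, -6]
sub → [-1, 5]
add → [4]

4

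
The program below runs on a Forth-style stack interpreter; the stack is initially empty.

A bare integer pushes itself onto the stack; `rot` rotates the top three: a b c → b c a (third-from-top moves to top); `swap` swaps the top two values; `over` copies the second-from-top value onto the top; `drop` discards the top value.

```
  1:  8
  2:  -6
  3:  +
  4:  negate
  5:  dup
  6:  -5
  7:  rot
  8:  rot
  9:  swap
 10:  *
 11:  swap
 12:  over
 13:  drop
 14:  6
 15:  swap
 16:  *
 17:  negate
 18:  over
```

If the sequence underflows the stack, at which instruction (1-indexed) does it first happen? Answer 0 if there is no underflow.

8      → 8
-6     → 8 -6
+      → 2
negate → -2
dup    → -2 -2
-5     → -2 -2 -5
rot    → -2 -5 -2
rot    → -5 -2 -2
swap   → -5 -2 -2
*      → -5 4
swap   → 4 -5
over   → 4 -5 4
drop   → 4 -5
6      → 4 -5 6
swap   → 4 6 -5
*      → 4 -30
negate → 4 30
over   → 4 30 4

0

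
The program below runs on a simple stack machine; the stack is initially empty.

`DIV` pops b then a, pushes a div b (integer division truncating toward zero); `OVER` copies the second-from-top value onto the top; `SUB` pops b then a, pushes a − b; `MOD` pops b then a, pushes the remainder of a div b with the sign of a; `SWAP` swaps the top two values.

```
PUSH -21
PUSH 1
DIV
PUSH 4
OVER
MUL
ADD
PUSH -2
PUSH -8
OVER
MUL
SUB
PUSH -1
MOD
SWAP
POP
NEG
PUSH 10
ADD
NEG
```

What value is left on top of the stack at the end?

PUSH -21 -> [-21]
PUSH 1   -> [-21, 1]
DIV      -> [-21]
PUSH 4   -> [-21, 4]
OVER     -> [-21, 4, -21]
MUL      -> [-21, -84]
ADD      -> [-105]
PUSH -2  -> [-105, -2]
PUSH -8  -> [-105, -2, -8]
OVER     -> [-105, -2, -8, -2]
MUL      -> [-105, -2, 16]
SUB      -> [-105, -18]
PUSH -1  -> [-105, -18, -1]
MOD      -> [-105, 0]
SWAP     -> [0, -105]
POP      -> [0]
NEG      -> [0]
PUSH 10  -> [0, 10]
ADD      -> [10]
NEG      -> [-10]

-10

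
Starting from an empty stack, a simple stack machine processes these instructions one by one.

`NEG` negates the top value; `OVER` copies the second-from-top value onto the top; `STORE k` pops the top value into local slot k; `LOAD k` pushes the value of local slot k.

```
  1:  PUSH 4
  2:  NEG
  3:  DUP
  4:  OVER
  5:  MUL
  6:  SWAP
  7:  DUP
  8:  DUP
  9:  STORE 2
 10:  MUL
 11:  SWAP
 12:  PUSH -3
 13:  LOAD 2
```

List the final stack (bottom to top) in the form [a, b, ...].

PUSH 4  : [4]
NEG     : [-4]
DUP     : [-4, -4]
OVER    : [-4, -4, -4]
MUL     : [-4, 16]
SWAP    : [16, -4]
DUP     : [16, -4, -4]
DUP     : [16, -4, -4, -4]
STORE 2 : [16, -4, -4]
MUL     : [16, 16]
SWAP    : [16, 16]
PUSH -3 : [16, 16, -3]
LOAD 2  : [16, 16, -3, -4]

[16, 16, -3, -4]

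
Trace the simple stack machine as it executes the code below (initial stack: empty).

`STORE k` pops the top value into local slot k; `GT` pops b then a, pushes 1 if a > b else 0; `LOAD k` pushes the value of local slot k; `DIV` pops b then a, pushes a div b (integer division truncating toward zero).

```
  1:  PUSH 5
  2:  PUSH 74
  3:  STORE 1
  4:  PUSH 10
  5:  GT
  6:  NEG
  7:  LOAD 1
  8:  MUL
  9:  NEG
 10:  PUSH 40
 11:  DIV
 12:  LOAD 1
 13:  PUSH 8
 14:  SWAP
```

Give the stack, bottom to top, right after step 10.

[0, 40]

PUSH 5  : 5
PUSH 74 : 5 74
STORE 1 : 5
PUSH 10 : 5 10
GT      : 0
NEG     : 0
LOAD 1  : 0 74
MUL     : 0
NEG     : 0
PUSH 40 : 0 40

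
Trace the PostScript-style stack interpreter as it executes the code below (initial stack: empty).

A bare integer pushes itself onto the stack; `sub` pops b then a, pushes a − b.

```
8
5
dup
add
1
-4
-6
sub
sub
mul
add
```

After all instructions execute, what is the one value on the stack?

-2

8   -> 8
5   -> 8 5
dup -> 8 5 5
add -> 8 10
1   -> 8 10 1
-4  -> 8 10 1 -4
-6  -> 8 10 1 -4 -6
sub -> 8 10 1 2
sub -> 8 10 -1
mul -> 8 -10
add -> -2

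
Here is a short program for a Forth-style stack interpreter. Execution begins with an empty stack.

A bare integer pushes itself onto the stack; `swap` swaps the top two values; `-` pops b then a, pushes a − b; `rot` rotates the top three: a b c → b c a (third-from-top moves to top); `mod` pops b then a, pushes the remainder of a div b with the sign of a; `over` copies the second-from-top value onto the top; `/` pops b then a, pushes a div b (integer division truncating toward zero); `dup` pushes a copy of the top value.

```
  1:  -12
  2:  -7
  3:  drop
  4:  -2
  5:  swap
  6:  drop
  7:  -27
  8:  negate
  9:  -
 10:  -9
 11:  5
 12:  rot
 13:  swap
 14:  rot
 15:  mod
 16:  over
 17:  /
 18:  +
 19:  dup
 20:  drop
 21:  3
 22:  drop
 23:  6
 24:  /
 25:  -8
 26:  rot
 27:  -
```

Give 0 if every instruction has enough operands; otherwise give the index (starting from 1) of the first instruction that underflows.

26

-12    -> [-12]
-7     -> [-12, -7]
drop   -> [-12]
-2     -> [-12, -2]
swap   -> [-2, -12]
drop   -> [-2]
-27    -> [-2, -27]
negate -> [-2, 27]
-      -> [-29]
-9     -> [-29, -9]
5      -> [-29, -9, 5]
rot    -> [-9, 5, -29]
swap   -> [-9, -29, 5]
rot    -> [-29, 5, -9]
mod    -> [-29, 5]
over   -> [-29, 5, -29]
/      -> [-29, 0]
+      -> [-29]
dup    -> [-29, -29]
drop   -> [-29]
3      -> [-29, 3]
drop   -> [-29]
6      -> [-29, 6]
/      -> [-4]
-8     -> [-4, -8]
rot  — needs 3 operands, stack has 2 → underflow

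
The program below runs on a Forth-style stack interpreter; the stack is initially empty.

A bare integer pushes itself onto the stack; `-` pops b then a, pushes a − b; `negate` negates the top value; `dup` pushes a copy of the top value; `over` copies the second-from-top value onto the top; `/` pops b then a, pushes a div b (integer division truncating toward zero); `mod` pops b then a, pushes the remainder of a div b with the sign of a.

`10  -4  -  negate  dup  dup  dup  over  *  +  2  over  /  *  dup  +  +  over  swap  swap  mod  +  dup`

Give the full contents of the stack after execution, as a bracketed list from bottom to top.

[-14, -14]

10      [10]
-4      [10, -4]
-       [14]
negate  [-14]
dup     [-14, -14]
dup     [-14, -14, -14]
dup     [-14, -14, -14, -14]
over    [-14, -14, -14, -14, -14]
*       [-14, -14, -14, 196]
+       [-14, -14, 182]
2       [-14, -14, 182, 2]
over    [-14, -14, 182, 2, 182]
/       [-14, -14, 182, 0]
*       [-14, -14, 0]
dup     [-14, -14, 0, 0]
+       [-14, -14, 0]
+       [-14, -14]
over    [-14, -14, -14]
swap    [-14, -14, -14]
swap    [-14, -14, -14]
mod     [-14, 0]
+       [-14]
dup     [-14, -14]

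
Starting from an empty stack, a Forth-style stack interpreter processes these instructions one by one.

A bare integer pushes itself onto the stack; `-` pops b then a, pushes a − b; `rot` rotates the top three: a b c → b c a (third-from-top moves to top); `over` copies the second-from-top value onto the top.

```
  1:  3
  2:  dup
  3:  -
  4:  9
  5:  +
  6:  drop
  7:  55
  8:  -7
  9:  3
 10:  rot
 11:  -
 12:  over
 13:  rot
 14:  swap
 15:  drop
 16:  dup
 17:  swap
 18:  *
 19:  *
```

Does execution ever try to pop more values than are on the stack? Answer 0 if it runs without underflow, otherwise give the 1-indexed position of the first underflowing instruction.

3    : 3
dup  : 3 3
-    : 0
9    : 0 9
+    : 9
drop : (empty)
55   : 55
-7   : 55 -7
3    : 55 -7 3
rot  : -7 3 55
-    : -7 -52
over : -7 -52 -7
rot  : -52 -7 -7
swap : -52 -7 -7
drop : -52 -7
dup  : -52 -7 -7
swap : -52 -7 -7
*    : -52 49
*    : -2548

0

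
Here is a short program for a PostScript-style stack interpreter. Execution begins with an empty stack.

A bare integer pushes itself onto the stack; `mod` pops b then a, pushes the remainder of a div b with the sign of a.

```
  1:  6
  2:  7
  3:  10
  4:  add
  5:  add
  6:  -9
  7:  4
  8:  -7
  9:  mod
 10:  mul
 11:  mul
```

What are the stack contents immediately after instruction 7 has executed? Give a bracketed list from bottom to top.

6   -> 6
7   -> 6 7
10  -> 6 7 10
add -> 6 17
add -> 23
-9  -> 23 -9
4   -> 23 -9 4

[23, -9, 4]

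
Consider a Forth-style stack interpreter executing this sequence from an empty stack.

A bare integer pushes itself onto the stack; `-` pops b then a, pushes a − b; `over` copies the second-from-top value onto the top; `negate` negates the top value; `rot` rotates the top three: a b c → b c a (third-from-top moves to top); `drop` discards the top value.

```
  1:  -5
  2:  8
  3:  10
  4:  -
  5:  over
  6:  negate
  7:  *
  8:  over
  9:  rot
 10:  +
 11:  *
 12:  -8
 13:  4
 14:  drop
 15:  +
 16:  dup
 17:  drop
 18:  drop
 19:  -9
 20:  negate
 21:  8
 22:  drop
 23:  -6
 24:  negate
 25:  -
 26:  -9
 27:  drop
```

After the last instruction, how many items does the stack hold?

1

-5     : [-5]
8      : [-5, 8]
10     : [-5, 8, 10]
-      : [-5, -2]
over   : [-5, -2, -5]
negate : [-5, -2, 5]
*      : [-5, -10]
over   : [-5, -10, -5]
rot    : [-10, -5, -5]
+      : [-10, -10]
*      : [100]
-8     : [100, -8]
4      : [100, -8, 4]
drop   : [100, -8]
+      : [92]
dup    : [92, 92]
drop   : [92]
drop   : []
-9     : [-9]
negate : [9]
8      : [9, 8]
drop   : [9]
-6     : [9, -6]
negate : [9, 6]
-      : [3]
-9     : [3, -9]
drop   : [3]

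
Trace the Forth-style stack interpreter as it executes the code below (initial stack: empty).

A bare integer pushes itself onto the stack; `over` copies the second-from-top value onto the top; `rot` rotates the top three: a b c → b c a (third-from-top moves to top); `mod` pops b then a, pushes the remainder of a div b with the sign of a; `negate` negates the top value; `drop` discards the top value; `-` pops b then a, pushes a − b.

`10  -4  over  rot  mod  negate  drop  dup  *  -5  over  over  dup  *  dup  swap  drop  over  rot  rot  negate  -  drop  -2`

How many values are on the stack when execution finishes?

10     → [10]
-4     → [10, -4]
over   → [10, -4, 10]
rot    → [-4, 10, 10]
mod    → [-4, 0]
negate → [-4, 0]
drop   → [-4]
dup    → [-4, -4]
*      → [16]
-5     → [16, -5]
over   → [16, -5, 16]
over   → [16, -5, 16, -5]
dup    → [16, -5, 16, -5, -5]
*      → [16, -5, 16, 25]
dup    → [16, -5, 16, 25, 25]
swap   → [16, -5, 16, 25, 25]
drop   → [16, -5, 16, 25]
over   → [16, -5, 16, 25, 16]
rot    → [16, -5, 25, 16, 16]
rot    → [16, -5, 16, 16, 25]
negate → [16, -5, 16, 16, -25]
-      → [16, -5, 16, 41]
drop   → [16, -5, 16]
-2     → [16, -5, 16, -2]

4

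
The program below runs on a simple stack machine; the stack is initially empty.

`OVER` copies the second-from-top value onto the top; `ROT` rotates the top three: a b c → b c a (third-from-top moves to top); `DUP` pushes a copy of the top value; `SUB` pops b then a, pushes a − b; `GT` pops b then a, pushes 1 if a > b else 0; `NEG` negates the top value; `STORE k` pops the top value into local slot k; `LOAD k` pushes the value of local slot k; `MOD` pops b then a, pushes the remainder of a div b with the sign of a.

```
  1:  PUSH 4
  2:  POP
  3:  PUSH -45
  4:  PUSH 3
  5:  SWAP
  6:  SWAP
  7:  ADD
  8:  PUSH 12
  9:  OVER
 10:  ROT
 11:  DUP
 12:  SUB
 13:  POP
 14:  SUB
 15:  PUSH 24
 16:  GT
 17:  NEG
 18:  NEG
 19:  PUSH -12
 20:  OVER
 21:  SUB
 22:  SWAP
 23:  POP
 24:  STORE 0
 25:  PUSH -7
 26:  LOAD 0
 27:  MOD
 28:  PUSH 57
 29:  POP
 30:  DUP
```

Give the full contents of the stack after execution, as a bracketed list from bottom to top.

[-7, -7]

PUSH 4    [4]
POP       []
PUSH -45  [-45]
PUSH 3    [-45, 3]
SWAP      [3, -45]
SWAP      [-45, 3]
ADD       [-42]
PUSH 12   [-42, 12]
OVER      [-42, 12, -42]
ROT       [12, -42, -42]
DUP       [12, -42, -42, -42]
SUB       [12, -42, 0]
POP       [12, -42]
SUB       [54]
PUSH 24   [54, 24]
GT        [1]
NEG       [-1]
NEG       [1]
PUSH -12  [1, -12]
OVER      [1, -12, 1]
SUB       [1, -13]
SWAP      [-13, 1]
POP       [-13]
STORE 0   []
PUSH -7   [-7]
LOAD 0    [-7, -13]
MOD       [-7]
PUSH 57   [-7, 57]
POP       [-7]
DUP       [-7, -7]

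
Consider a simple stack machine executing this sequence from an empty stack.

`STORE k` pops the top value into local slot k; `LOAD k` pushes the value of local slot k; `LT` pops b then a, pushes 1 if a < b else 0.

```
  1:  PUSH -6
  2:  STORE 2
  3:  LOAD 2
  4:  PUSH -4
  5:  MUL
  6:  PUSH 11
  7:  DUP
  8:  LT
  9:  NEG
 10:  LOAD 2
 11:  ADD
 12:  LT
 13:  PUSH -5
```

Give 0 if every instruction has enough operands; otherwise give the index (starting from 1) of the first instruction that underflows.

0

PUSH -6 -> [-6]
STORE 2 -> []
LOAD 2  -> [-6]
PUSH -4 -> [-6, -4]
MUL     -> [24]
PUSH 11 -> [24, 11]
DUP     -> [24, 11, 11]
LT      -> [24, 0]
NEG     -> [24, 0]
LOAD 2  -> [24, 0, -6]
ADD     -> [24, -6]
LT      -> [0]
PUSH -5 -> [0, -5]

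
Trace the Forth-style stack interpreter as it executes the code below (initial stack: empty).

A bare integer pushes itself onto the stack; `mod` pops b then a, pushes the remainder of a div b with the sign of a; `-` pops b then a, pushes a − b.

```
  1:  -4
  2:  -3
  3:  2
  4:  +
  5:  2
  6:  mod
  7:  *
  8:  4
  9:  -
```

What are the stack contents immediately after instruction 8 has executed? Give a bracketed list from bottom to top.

-4  : -4
-3  : -4 -3
2   : -4 -3 2
+   : -4 -1
2   : -4 -1 2
mod : -4 -1
*   : 4
4   : 4 4

[4, 4]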